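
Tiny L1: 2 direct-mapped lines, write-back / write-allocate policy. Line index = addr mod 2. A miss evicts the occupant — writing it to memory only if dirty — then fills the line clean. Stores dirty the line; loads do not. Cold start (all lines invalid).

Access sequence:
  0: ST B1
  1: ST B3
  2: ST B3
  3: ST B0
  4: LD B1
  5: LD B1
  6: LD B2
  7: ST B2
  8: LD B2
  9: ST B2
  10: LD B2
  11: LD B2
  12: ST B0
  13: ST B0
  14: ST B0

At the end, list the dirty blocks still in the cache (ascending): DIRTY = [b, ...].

DIRTY = [0]

0: W B1 → L1 miss [D]
1: W B3 → L1 miss wb→B1 [D]
2: W B3 → L1 hit [D]
3: W B0 → L0 miss [D]
4: R B1 → L1 miss wb→B3 [-]
5: R B1 → L1 hit [-]
6: R B2 → L0 miss wb→B0 [-]
7: W B2 → L0 hit [D]
8: R B2 → L0 hit [D]
9: W B2 → L0 hit [D]
10: R B2 → L0 hit [D]
11: R B2 → L0 hit [D]
12: W B0 → L0 miss wb→B2 [D]
13: W B0 → L0 hit [D]
14: W B0 → L0 hit [D]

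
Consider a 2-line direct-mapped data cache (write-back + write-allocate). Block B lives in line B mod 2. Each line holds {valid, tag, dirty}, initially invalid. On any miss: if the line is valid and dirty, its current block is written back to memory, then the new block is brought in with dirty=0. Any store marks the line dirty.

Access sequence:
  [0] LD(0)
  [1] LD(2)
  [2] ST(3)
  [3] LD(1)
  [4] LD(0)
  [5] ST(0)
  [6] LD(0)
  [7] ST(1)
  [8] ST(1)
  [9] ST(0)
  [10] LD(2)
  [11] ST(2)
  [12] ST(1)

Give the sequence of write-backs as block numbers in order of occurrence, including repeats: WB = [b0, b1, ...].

0: R B0 -> L0 miss  d=-]
1: R B2 -> L0 miss  d=-]
2: W B3 -> L1 miss  d=D]
3: R B1 -> L1 miss wb->B3  d=-]
4: R B0 -> L0 miss  d=-]
5: W B0 -> L0 hit  d=D]
6: R B0 -> L0 hit  d=D]
7: W B1 -> L1 hit  d=D]
8: W B1 -> L1 hit  d=D]
9: W B0 -> L0 hit  d=D]
10: R B2 -> L0 miss wb->B0  d=-]
11: W B2 -> L0 hit  d=D]
12: W B1 -> L1 hit  d=D]

WB = [3, 0]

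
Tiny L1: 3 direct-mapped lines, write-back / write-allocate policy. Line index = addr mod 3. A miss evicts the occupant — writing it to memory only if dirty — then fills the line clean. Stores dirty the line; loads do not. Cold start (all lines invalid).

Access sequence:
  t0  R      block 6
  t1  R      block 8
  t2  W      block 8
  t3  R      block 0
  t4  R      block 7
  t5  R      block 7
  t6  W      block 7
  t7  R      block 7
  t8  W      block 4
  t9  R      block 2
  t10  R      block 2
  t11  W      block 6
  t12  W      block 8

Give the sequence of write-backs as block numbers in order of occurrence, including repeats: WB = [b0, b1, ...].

WB = [7, 8]

  0 | R B6 → L0 miss [-]
  1 | R B8 → L2 miss [-]
  2 | W B8 → L2 hit [D]
  3 | R B0 → L0 miss [-]
  4 | R B7 → L1 miss [-]
  5 | R B7 → L1 hit [-]
  6 | W B7 → L1 hit [D]
  7 | R B7 → L1 hit [D]
  8 | W B4 → L1 miss wb→B7 [D]
  9 | R B2 → L2 miss wb→B8 [-]
  10 | R B2 → L2 hit [-]
  11 | W B6 → L0 miss [D]
  12 | W B8 → L2 miss [D]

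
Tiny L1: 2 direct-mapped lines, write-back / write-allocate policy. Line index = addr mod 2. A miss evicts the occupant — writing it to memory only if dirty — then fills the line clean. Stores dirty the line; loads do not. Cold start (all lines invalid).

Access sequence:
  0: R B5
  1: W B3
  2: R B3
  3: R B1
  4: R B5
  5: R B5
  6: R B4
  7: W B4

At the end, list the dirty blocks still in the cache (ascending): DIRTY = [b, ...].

DIRTY = [4]

  0 | R B5 → L1 miss [-]
  1 | W B3 → L1 miss [D]
  2 | R B3 → L1 hit [D]
  3 | R B1 → L1 miss wb→B3 [-]
  4 | R B5 → L1 miss [-]
  5 | R B5 → L1 hit [-]
  6 | R B4 → L0 miss [-]
  7 | W B4 → L0 hit [D]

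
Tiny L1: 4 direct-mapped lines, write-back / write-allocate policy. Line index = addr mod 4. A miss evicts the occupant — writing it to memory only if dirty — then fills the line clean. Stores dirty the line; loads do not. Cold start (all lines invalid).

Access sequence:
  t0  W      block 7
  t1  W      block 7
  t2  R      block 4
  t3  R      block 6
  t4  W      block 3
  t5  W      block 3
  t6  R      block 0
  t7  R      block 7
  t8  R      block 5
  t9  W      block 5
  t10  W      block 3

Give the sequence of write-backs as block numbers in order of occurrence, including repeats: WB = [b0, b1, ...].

WB = [7, 3]

0: W B7 -> L3 miss  d=D]
1: W B7 -> L3 hit  d=D]
2: R B4 -> L0 miss  d=-]
3: R B6 -> L2 miss  d=-]
4: W B3 -> L3 miss wb->B7  d=D]
5: W B3 -> L3 hit  d=D]
6: R B0 -> L0 miss  d=-]
7: R B7 -> L3 miss wb->B3  d=-]
8: R B5 -> L1 miss  d=-]
9: W B5 -> L1 hit  d=D]
10: W B3 -> L3 miss  d=D]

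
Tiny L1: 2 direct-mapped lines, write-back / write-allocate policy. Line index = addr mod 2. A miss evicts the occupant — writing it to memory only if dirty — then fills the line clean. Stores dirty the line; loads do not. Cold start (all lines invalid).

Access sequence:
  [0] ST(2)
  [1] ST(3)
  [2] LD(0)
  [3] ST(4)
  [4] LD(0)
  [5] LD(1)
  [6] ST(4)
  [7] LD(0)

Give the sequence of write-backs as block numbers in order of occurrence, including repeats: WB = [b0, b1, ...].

0: W B2 -> L0 miss  d=D]
1: W B3 -> L1 miss  d=D]
2: R B0 -> L0 miss wb->B2  d=-]
3: W B4 -> L0 miss  d=D]
4: R B0 -> L0 miss wb->B4  d=-]
5: R B1 -> L1 miss wb->B3  d=-]
6: W B4 -> L0 miss  d=D]
7: R B0 -> L0 miss wb->B4  d=-]

WB = [2, 4, 3, 4]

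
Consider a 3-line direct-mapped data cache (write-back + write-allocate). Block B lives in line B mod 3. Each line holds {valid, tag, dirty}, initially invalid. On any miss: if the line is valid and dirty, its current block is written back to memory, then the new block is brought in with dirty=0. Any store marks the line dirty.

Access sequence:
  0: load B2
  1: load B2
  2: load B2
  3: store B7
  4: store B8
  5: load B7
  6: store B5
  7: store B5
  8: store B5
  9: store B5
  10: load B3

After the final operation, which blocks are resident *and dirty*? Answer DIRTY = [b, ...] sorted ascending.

DIRTY = [5, 7]

0: R B2 → L2 miss [-]
1: R B2 → L2 hit [-]
2: R B2 → L2 hit [-]
3: W B7 → L1 miss [D]
4: W B8 → L2 miss [D]
5: R B7 → L1 hit [D]
6: W B5 → L2 miss wb→B8 [D]
7: W B5 → L2 hit [D]
8: W B5 → L2 hit [D]
9: W B5 → L2 hit [D]
10: R B3 → L0 miss [-]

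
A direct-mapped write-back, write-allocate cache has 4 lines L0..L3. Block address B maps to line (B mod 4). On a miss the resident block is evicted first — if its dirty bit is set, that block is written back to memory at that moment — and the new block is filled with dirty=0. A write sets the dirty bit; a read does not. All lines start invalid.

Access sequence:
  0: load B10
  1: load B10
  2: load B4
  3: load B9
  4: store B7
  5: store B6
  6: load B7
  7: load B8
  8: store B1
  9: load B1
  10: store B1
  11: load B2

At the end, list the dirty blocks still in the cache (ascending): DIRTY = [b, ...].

DIRTY = [1, 7]

  0 | R B10 → L2 miss [-]
  1 | R B10 → L2 hit [-]
  2 | R B4 → L0 miss [-]
  3 | R B9 → L1 miss [-]
  4 | W B7 → L3 miss [D]
  5 | W B6 → L2 miss [D]
  6 | R B7 → L3 hit [D]
  7 | R B8 → L0 miss [-]
  8 | W B1 → L1 miss [D]
  9 | R B1 → L1 hit [D]
  10 | W B1 → L1 hit [D]
  11 | R B2 → L2 miss wb→B6 [-]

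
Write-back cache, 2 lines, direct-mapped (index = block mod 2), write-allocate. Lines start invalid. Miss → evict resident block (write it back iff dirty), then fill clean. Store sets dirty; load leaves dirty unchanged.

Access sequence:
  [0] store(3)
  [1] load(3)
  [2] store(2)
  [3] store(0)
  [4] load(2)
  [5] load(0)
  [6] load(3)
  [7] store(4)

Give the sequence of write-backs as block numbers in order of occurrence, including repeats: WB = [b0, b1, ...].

  0 | W B3 → L1 miss [D]
  1 | R B3 → L1 hit [D]
  2 | W B2 → L0 miss [D]
  3 | W B0 → L0 miss wb→B2 [D]
  4 | R B2 → L0 miss wb→B0 [-]
  5 | R B0 → L0 miss [-]
  6 | R B3 → L1 hit [D]
  7 | W B4 → L0 miss [D]

WB = [2, 0]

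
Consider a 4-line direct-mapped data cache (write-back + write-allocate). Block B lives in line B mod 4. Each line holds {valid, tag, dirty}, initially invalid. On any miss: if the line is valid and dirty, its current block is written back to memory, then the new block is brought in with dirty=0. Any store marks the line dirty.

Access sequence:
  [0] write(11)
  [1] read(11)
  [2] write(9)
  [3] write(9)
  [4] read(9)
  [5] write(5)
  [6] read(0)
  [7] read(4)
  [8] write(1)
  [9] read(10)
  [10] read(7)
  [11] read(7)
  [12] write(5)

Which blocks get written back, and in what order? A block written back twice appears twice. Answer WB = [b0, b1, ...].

  0 | W B11 → L3 miss [D]
  1 | R B11 → L3 hit [D]
  2 | W B9 → L1 miss [D]
  3 | W B9 → L1 hit [D]
  4 | R B9 → L1 hit [D]
  5 | W B5 → L1 miss wb→B9 [D]
  6 | R B0 → L0 miss [-]
  7 | R B4 → L0 miss [-]
  8 | W B1 → L1 miss wb→B5 [D]
  9 | R B10 → L2 miss [-]
  10 | R B7 → L3 miss wb→B11 [-]
  11 | R B7 → L3 hit [-]
  12 | W B5 → L1 miss wb→B1 [D]

WB = [9, 5, 11, 1]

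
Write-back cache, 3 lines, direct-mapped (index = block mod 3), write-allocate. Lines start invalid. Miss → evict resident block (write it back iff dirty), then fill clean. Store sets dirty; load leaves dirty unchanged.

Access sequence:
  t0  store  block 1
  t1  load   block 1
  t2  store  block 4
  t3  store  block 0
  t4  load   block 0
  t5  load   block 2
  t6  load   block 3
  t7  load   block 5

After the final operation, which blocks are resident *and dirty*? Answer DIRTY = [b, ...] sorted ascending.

0: W B1 -> L1 miss  d=D]
1: R B1 -> L1 hit  d=D]
2: W B4 -> L1 miss wb->B1  d=D]
3: W B0 -> L0 miss  d=D]
4: R B0 -> L0 hit  d=D]
5: R B2 -> L2 miss  d=-]
6: R B3 -> L0 miss wb->B0  d=-]
7: R B5 -> L2 miss  d=-]

DIRTY = [4]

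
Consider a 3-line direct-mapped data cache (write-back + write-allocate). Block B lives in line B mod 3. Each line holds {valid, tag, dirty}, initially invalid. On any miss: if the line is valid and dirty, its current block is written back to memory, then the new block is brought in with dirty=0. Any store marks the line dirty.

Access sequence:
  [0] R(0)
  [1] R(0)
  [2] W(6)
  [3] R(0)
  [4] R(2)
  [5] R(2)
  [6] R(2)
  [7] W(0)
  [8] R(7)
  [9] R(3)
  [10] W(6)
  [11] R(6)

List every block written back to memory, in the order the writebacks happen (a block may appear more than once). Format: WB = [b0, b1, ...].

WB = [6, 0]

0: R B0 -> L0 miss  d=-]
1: R B0 -> L0 hit  d=-]
2: W B6 -> L0 miss  d=D]
3: R B0 -> L0 miss wb->B6  d=-]
4: R B2 -> L2 miss  d=-]
5: R B2 -> L2 hit  d=-]
6: R B2 -> L2 hit  d=-]
7: W B0 -> L0 hit  d=D]
8: R B7 -> L1 miss  d=-]
9: R B3 -> L0 miss wb->B0  d=-]
10: W B6 -> L0 miss  d=D]
11: R B6 -> L0 hit  d=D]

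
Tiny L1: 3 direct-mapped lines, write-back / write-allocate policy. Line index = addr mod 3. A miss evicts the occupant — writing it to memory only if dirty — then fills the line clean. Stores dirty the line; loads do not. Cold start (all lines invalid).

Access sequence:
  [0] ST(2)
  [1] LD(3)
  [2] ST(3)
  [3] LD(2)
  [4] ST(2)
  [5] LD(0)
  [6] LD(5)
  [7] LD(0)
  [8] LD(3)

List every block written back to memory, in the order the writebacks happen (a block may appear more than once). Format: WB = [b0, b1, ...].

WB = [3, 2]

  0 | W B2 → L2 miss [D]
  1 | R B3 → L0 miss [-]
  2 | W B3 → L0 hit [D]
  3 | R B2 → L2 hit [D]
  4 | W B2 → L2 hit [D]
  5 | R B0 → L0 miss wb→B3 [-]
  6 | R B5 → L2 miss wb→B2 [-]
  7 | R B0 → L0 hit [-]
  8 | R B3 → L0 miss [-]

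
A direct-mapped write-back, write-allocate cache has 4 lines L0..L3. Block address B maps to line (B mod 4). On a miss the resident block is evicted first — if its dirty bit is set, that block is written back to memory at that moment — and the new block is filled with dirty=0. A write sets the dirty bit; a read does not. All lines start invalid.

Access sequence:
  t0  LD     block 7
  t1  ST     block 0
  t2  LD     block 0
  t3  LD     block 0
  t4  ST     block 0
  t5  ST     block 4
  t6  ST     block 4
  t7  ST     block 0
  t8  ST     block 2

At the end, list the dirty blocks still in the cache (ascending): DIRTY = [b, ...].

DIRTY = [0, 2]

  0 | R B7 → L3 miss [-]
  1 | W B0 → L0 miss [D]
  2 | R B0 → L0 hit [D]
  3 | R B0 → L0 hit [D]
  4 | W B0 → L0 hit [D]
  5 | W B4 → L0 miss wb→B0 [D]
  6 | W B4 → L0 hit [D]
  7 | W B0 → L0 miss wb→B4 [D]
  8 | W B2 → L2 miss [D]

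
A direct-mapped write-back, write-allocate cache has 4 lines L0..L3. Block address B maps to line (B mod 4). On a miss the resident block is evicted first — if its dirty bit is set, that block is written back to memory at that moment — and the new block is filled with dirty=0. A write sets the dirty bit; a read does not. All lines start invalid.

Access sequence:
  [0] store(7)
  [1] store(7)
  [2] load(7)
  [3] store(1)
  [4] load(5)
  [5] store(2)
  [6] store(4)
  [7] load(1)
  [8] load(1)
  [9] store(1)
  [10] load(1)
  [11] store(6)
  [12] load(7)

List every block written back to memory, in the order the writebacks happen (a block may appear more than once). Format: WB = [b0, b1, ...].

WB = [1, 2]

0: W B7 -> L3 miss  d=D]
1: W B7 -> L3 hit  d=D]
2: R B7 -> L3 hit  d=D]
3: W B1 -> L1 miss  d=D]
4: R B5 -> L1 miss wb->B1  d=-]
5: W B2 -> L2 miss  d=D]
6: W B4 -> L0 miss  d=D]
7: R B1 -> L1 miss  d=-]
8: R B1 -> L1 hit  d=-]
9: W B1 -> L1 hit  d=D]
10: R B1 -> L1 hit  d=D]
11: W B6 -> L2 miss wb->B2  d=D]
12: R B7 -> L3 hit  d=D]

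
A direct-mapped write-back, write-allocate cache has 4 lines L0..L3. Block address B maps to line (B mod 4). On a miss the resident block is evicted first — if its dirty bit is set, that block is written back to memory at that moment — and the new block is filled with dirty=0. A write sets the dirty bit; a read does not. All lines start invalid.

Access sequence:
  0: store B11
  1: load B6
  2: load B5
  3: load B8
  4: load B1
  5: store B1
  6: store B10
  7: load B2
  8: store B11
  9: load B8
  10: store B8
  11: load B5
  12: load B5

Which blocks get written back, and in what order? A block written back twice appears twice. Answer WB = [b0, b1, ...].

WB = [10, 1]

0: W B11 -> L3 miss  d=D]
1: R B6 -> L2 miss  d=-]
2: R B5 -> L1 miss  d=-]
3: R B8 -> L0 miss  d=-]
4: R B1 -> L1 miss  d=-]
5: W B1 -> L1 hit  d=D]
6: W B10 -> L2 miss  d=D]
7: R B2 -> L2 miss wb->B10  d=-]
8: W B11 -> L3 hit  d=D]
9: R B8 -> L0 hit  d=-]
10: W B8 -> L0 hit  d=D]
11: R B5 -> L1 miss wb->B1  d=-]
12: R B5 -> L1 hit  d=-]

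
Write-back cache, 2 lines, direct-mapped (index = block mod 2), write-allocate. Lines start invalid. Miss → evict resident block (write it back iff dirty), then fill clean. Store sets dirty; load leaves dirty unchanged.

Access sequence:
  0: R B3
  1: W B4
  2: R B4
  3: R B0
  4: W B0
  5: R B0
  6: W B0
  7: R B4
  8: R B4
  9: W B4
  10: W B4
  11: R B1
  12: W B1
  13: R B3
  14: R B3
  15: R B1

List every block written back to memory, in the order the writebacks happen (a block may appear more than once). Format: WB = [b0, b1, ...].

  0 | R B3 → L1 miss [-]
  1 | W B4 → L0 miss [D]
  2 | R B4 → L0 hit [D]
  3 | R B0 → L0 miss wb→B4 [-]
  4 | W B0 → L0 hit [D]
  5 | R B0 → L0 hit [D]
  6 | W B0 → L0 hit [D]
  7 | R B4 → L0 miss wb→B0 [-]
  8 | R B4 → L0 hit [-]
  9 | W B4 → L0 hit [D]
  10 | W B4 → L0 hit [D]
  11 | R B1 → L1 miss [-]
  12 | W B1 → L1 hit [D]
  13 | R B3 → L1 miss wb→B1 [-]
  14 | R B3 → L1 hit [-]
  15 | R B1 → L1 miss [-]

WB = [4, 0, 1]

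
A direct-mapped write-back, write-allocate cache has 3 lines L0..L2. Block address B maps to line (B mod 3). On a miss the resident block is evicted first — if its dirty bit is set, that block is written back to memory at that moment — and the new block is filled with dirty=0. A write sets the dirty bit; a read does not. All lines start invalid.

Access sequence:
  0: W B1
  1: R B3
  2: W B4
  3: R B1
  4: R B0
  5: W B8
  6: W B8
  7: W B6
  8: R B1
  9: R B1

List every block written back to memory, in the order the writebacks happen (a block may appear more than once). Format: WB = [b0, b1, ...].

  0 | W B1 → L1 miss [D]
  1 | R B3 → L0 miss [-]
  2 | W B4 → L1 miss wb→B1 [D]
  3 | R B1 → L1 miss wb→B4 [-]
  4 | R B0 → L0 miss [-]
  5 | W B8 → L2 miss [D]
  6 | W B8 → L2 hit [D]
  7 | W B6 → L0 miss [D]
  8 | R B1 → L1 hit [-]
  9 | R B1 → L1 hit [-]

WB = [1, 4]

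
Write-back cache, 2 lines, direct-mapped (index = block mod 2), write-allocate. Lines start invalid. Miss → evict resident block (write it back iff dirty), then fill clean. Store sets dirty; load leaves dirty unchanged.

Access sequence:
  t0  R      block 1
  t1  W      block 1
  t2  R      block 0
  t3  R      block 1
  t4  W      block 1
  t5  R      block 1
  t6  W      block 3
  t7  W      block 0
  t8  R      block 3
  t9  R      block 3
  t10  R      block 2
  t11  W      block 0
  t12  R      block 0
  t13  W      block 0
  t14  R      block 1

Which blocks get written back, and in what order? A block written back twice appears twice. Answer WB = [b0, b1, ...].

WB = [1, 0, 3]

0: R B1 → L1 miss [-]
1: W B1 → L1 hit [D]
2: R B0 → L0 miss [-]
3: R B1 → L1 hit [D]
4: W B1 → L1 hit [D]
5: R B1 → L1 hit [D]
6: W B3 → L1 miss wb→B1 [D]
7: W B0 → L0 hit [D]
8: R B3 → L1 hit [D]
9: R B3 → L1 hit [D]
10: R B2 → L0 miss wb→B0 [-]
11: W B0 → L0 miss [D]
12: R B0 → L0 hit [D]
13: W B0 → L0 hit [D]
14: R B1 → L1 miss wb→B3 [-]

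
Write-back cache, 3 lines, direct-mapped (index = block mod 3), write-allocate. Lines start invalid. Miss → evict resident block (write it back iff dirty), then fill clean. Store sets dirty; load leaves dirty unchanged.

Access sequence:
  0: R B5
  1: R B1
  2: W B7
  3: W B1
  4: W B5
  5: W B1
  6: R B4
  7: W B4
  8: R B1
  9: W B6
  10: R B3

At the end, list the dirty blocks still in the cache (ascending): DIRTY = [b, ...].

0: R B5 -> L2 miss  d=-]
1: R B1 -> L1 miss  d=-]
2: W B7 -> L1 miss  d=D]
3: W B1 -> L1 miss wb->B7  d=D]
4: W B5 -> L2 hit  d=D]
5: W B1 -> L1 hit  d=D]
6: R B4 -> L1 miss wb->B1  d=-]
7: W B4 -> L1 hit  d=D]
8: R B1 -> L1 miss wb->B4  d=-]
9: W B6 -> L0 miss  d=D]
10: R B3 -> L0 miss wb->B6  d=-]

DIRTY = [5]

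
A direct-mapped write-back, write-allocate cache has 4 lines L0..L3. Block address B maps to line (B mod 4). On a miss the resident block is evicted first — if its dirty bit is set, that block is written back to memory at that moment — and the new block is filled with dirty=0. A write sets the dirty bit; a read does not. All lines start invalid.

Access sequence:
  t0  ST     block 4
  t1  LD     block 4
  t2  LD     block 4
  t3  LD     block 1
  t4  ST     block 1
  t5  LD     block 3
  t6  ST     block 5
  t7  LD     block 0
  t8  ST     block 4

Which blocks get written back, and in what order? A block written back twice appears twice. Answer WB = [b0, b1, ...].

0: W B4 -> L0 miss  d=D]
1: R B4 -> L0 hit  d=D]
2: R B4 -> L0 hit  d=D]
3: R B1 -> L1 miss  d=-]
4: W B1 -> L1 hit  d=D]
5: R B3 -> L3 miss  d=-]
6: W B5 -> L1 miss wb->B1  d=D]
7: R B0 -> L0 miss wb->B4  d=-]
8: W B4 -> L0 miss  d=D]

WB = [1, 4]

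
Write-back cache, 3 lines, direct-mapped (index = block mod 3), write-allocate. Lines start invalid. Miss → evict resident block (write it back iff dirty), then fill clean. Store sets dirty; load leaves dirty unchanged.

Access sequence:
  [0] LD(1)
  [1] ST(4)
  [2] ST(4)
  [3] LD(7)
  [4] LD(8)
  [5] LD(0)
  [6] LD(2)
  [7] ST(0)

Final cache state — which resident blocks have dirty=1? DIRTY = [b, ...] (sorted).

  0 | R B1 → L1 miss [-]
  1 | W B4 → L1 miss [D]
  2 | W B4 → L1 hit [D]
  3 | R B7 → L1 miss wb→B4 [-]
  4 | R B8 → L2 miss [-]
  5 | R B0 → L0 miss [-]
  6 | R B2 → L2 miss [-]
  7 | W B0 → L0 hit [D]

DIRTY = [0]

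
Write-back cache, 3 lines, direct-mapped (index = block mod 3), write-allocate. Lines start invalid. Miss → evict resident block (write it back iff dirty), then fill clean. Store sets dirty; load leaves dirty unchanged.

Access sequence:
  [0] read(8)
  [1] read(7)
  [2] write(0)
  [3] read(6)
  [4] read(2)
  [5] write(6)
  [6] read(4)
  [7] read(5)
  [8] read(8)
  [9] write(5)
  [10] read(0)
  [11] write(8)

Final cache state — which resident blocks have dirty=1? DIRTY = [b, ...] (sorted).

DIRTY = [8]

0: R B8 → L2 miss [-]
1: R B7 → L1 miss [-]
2: W B0 → L0 miss [D]
3: R B6 → L0 miss wb→B0 [-]
4: R B2 → L2 miss [-]
5: W B6 → L0 hit [D]
6: R B4 → L1 miss [-]
7: R B5 → L2 miss [-]
8: R B8 → L2 miss [-]
9: W B5 → L2 miss [D]
10: R B0 → L0 miss wb→B6 [-]
11: W B8 → L2 miss wb→B5 [D]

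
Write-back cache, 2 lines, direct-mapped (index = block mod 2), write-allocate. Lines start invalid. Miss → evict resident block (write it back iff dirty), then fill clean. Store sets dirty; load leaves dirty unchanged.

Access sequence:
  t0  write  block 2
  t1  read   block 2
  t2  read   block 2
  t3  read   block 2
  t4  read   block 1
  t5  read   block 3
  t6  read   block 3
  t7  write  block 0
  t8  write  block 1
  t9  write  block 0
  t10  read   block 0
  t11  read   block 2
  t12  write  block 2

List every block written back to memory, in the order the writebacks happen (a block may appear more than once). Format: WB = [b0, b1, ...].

WB = [2, 0]

  0 | W B2 → L0 miss [D]
  1 | R B2 → L0 hit [D]
  2 | R B2 → L0 hit [D]
  3 | R B2 → L0 hit [D]
  4 | R B1 → L1 miss [-]
  5 | R B3 → L1 miss [-]
  6 | R B3 → L1 hit [-]
  7 | W B0 → L0 miss wb→B2 [D]
  8 | W B1 → L1 miss [D]
  9 | W B0 → L0 hit [D]
  10 | R B0 → L0 hit [D]
  11 | R B2 → L0 miss wb→B0 [-]
  12 | W B2 → L0 hit [D]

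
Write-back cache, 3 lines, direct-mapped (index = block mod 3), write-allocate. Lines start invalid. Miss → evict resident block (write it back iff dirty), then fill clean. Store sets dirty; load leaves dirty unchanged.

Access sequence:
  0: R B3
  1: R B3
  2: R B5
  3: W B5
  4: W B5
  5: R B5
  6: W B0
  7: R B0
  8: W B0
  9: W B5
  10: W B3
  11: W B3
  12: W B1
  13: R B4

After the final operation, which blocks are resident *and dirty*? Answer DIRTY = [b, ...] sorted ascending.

DIRTY = [3, 5]

  0 | R B3 → L0 miss [-]
  1 | R B3 → L0 hit [-]
  2 | R B5 → L2 miss [-]
  3 | W B5 → L2 hit [D]
  4 | W B5 → L2 hit [D]
  5 | R B5 → L2 hit [D]
  6 | W B0 → L0 miss [D]
  7 | R B0 → L0 hit [D]
  8 | W B0 → L0 hit [D]
  9 | W B5 → L2 hit [D]
  10 | W B3 → L0 miss wb→B0 [D]
  11 | W B3 → L0 hit [D]
  12 | W B1 → L1 miss [D]
  13 | R B4 → L1 miss wb→B1 [-]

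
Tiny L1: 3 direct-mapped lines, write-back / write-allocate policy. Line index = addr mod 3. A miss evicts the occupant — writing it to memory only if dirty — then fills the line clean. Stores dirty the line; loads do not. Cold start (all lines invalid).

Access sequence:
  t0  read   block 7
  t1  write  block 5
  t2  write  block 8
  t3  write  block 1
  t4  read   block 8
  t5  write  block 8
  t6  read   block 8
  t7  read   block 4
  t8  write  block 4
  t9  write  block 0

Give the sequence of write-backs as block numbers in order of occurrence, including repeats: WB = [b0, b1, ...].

  0 | R B7 → L1 miss [-]
  1 | W B5 → L2 miss [D]
  2 | W B8 → L2 miss wb→B5 [D]
  3 | W B1 → L1 miss [D]
  4 | R B8 → L2 hit [D]
  5 | W B8 → L2 hit [D]
  6 | R B8 → L2 hit [D]
  7 | R B4 → L1 miss wb→B1 [-]
  8 | W B4 → L1 hit [D]
  9 | W B0 → L0 miss [D]

WB = [5, 1]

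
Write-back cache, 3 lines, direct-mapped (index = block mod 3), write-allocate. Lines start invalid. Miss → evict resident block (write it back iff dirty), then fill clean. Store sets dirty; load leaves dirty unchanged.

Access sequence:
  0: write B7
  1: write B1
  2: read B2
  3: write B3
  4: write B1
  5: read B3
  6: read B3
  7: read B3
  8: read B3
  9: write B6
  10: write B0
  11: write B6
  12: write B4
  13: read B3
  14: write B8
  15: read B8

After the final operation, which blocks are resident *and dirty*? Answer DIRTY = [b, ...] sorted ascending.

0: W B7 → L1 miss [D]
1: W B1 → L1 miss wb→B7 [D]
2: R B2 → L2 miss [-]
3: W B3 → L0 miss [D]
4: W B1 → L1 hit [D]
5: R B3 → L0 hit [D]
6: R B3 → L0 hit [D]
7: R B3 → L0 hit [D]
8: R B3 → L0 hit [D]
9: W B6 → L0 miss wb→B3 [D]
10: W B0 → L0 miss wb→B6 [D]
11: W B6 → L0 miss wb→B0 [D]
12: W B4 → L1 miss wb→B1 [D]
13: R B3 → L0 miss wb→B6 [-]
14: W B8 → L2 miss [D]
15: R B8 → L2 hit [D]

DIRTY = [4, 8]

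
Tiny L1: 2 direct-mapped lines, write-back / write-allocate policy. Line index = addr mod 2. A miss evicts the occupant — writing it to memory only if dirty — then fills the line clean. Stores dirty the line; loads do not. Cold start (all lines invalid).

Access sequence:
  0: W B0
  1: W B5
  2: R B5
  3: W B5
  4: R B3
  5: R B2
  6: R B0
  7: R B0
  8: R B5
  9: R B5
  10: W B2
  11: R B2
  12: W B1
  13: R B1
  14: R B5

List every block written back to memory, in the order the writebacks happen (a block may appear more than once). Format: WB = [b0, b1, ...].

0: W B0 -> L0 miss  d=D]
1: W B5 -> L1 miss  d=D]
2: R B5 -> L1 hit  d=D]
3: W B5 -> L1 hit  d=D]
4: R B3 -> L1 miss wb->B5  d=-]
5: R B2 -> L0 miss wb->B0  d=-]
6: R B0 -> L0 miss  d=-]
7: R B0 -> L0 hit  d=-]
8: R B5 -> L1 miss  d=-]
9: R B5 -> L1 hit  d=-]
10: W B2 -> L0 miss  d=D]
11: R B2 -> L0 hit  d=D]
12: W B1 -> L1 miss  d=D]
13: R B1 -> L1 hit  d=D]
14: R B5 -> L1 miss wb->B1  d=-]

WB = [5, 0, 1]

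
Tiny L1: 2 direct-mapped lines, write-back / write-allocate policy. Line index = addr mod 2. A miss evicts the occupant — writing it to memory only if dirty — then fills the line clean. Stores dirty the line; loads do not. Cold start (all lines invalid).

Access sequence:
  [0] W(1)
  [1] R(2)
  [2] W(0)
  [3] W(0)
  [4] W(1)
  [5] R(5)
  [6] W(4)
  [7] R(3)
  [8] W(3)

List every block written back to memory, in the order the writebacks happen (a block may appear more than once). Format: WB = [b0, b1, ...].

WB = [1, 0]

0: W B1 -> L1 miss  d=D]
1: R B2 -> L0 miss  d=-]
2: W B0 -> L0 miss  d=D]
3: W B0 -> L0 hit  d=D]
4: W B1 -> L1 hit  d=D]
5: R B5 -> L1 miss wb->B1  d=-]
6: W B4 -> L0 miss wb->B0  d=D]
7: R B3 -> L1 miss  d=-]
8: W B3 -> L1 hit  d=D]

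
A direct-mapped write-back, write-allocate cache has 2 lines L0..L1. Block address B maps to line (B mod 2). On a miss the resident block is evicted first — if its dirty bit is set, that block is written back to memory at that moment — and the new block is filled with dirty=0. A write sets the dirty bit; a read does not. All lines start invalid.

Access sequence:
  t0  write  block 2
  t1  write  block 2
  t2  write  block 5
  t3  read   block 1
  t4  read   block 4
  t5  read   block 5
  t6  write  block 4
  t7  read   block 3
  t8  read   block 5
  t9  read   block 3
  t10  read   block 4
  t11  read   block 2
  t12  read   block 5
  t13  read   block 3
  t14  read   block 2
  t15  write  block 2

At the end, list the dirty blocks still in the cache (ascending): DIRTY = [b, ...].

DIRTY = [2]

0: W B2 -> L0 miss  d=D]
1: W B2 -> L0 hit  d=D]
2: W B5 -> L1 miss  d=D]
3: R B1 -> L1 miss wb->B5  d=-]
4: R B4 -> L0 miss wb->B2  d=-]
5: R B5 -> L1 miss  d=-]
6: W B4 -> L0 hit  d=D]
7: R B3 -> L1 miss  d=-]
8: R B5 -> L1 miss  d=-]
9: R B3 -> L1 miss  d=-]
10: R B4 -> L0 hit  d=D]
11: R B2 -> L0 miss wb->B4  d=-]
12: R B5 -> L1 miss  d=-]
13: R B3 -> L1 miss  d=-]
14: R B2 -> L0 hit  d=-]
15: W B2 -> L0 hit  d=D]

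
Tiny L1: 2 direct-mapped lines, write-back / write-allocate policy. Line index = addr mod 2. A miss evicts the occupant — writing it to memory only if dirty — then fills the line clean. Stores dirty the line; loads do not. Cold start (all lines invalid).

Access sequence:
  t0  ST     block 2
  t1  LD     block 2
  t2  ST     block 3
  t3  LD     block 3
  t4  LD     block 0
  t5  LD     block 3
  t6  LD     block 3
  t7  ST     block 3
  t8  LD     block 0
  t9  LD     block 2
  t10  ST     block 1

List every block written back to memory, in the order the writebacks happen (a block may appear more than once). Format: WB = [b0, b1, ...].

WB = [2, 3]

  0 | W B2 → L0 miss [D]
  1 | R B2 → L0 hit [D]
  2 | W B3 → L1 miss [D]
  3 | R B3 → L1 hit [D]
  4 | R B0 → L0 miss wb→B2 [-]
  5 | R B3 → L1 hit [D]
  6 | R B3 → L1 hit [D]
  7 | W B3 → L1 hit [D]
  8 | R B0 → L0 hit [-]
  9 | R B2 → L0 miss [-]
  10 | W B1 → L1 miss wb→B3 [D]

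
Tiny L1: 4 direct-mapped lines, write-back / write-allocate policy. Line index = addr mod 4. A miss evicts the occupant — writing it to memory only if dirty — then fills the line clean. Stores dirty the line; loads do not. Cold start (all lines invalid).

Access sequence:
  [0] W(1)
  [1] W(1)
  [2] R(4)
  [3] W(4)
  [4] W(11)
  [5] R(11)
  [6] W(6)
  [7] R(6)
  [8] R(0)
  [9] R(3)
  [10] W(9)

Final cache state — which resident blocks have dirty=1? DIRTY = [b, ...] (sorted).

0: W B1 → L1 miss [D]
1: W B1 → L1 hit [D]
2: R B4 → L0 miss [-]
3: W B4 → L0 hit [D]
4: W B11 → L3 miss [D]
5: R B11 → L3 hit [D]
6: W B6 → L2 miss [D]
7: R B6 → L2 hit [D]
8: R B0 → L0 miss wb→B4 [-]
9: R B3 → L3 miss wb→B11 [-]
10: W B9 → L1 miss wb→B1 [D]

DIRTY = [6, 9]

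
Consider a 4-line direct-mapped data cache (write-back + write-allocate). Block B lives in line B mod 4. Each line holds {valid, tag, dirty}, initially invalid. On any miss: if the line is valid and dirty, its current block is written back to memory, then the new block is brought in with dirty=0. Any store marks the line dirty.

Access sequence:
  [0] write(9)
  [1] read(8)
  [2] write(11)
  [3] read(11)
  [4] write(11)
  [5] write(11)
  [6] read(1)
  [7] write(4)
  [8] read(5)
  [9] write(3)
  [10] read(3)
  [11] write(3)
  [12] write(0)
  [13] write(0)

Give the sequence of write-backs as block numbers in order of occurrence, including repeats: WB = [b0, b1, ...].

  0 | W B9 → L1 miss [D]
  1 | R B8 → L0 miss [-]
  2 | W B11 → L3 miss [D]
  3 | R B11 → L3 hit [D]
  4 | W B11 → L3 hit [D]
  5 | W B11 → L3 hit [D]
  6 | R B1 → L1 miss wb→B9 [-]
  7 | W B4 → L0 miss [D]
  8 | R B5 → L1 miss [-]
  9 | W B3 → L3 miss wb→B11 [D]
  10 | R B3 → L3 hit [D]
  11 | W B3 → L3 hit [D]
  12 | W B0 → L0 miss wb→B4 [D]
  13 | W B0 → L0 hit [D]

WB = [9, 11, 4]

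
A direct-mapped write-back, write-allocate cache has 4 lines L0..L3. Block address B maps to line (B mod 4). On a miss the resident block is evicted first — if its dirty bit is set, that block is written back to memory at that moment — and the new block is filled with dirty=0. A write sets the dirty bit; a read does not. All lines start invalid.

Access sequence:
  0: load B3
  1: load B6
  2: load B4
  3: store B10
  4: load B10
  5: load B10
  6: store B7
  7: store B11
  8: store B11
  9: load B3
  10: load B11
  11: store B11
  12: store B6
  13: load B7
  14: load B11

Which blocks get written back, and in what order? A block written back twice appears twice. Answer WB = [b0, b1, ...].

0: R B3 → L3 miss [-]
1: R B6 → L2 miss [-]
2: R B4 → L0 miss [-]
3: W B10 → L2 miss [D]
4: R B10 → L2 hit [D]
5: R B10 → L2 hit [D]
6: W B7 → L3 miss [D]
7: W B11 → L3 miss wb→B7 [D]
8: W B11 → L3 hit [D]
9: R B3 → L3 miss wb→B11 [-]
10: R B11 → L3 miss [-]
11: W B11 → L3 hit [D]
12: W B6 → L2 miss wb→B10 [D]
13: R B7 → L3 miss wb→B11 [-]
14: R B11 → L3 miss [-]

WB = [7, 11, 10, 11]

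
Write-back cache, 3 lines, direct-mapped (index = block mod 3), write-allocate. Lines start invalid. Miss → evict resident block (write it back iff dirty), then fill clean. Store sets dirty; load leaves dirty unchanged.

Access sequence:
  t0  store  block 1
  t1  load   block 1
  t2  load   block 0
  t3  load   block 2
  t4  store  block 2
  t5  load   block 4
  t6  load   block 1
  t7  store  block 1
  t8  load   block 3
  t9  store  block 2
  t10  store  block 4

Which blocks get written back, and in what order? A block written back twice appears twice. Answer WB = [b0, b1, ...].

  0 | W B1 → L1 miss [D]
  1 | R B1 → L1 hit [D]
  2 | R B0 → L0 miss [-]
  3 | R B2 → L2 miss [-]
  4 | W B2 → L2 hit [D]
  5 | R B4 → L1 miss wb→B1 [-]
  6 | R B1 → L1 miss [-]
  7 | W B1 → L1 hit [D]
  8 | R B3 → L0 miss [-]
  9 | W B2 → L2 hit [D]
  10 | W B4 → L1 miss wb→B1 [D]

WB = [1, 1]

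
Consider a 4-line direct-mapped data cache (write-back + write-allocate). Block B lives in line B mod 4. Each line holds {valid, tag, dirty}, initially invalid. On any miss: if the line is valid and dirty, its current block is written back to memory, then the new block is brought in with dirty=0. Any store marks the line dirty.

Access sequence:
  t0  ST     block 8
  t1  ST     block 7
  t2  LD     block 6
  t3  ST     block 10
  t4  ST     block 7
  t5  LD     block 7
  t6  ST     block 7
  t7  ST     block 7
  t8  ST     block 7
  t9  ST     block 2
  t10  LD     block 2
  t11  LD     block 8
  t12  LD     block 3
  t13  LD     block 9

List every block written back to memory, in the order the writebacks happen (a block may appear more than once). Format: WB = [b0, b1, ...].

  0 | W B8 → L0 miss [D]
  1 | W B7 → L3 miss [D]
  2 | R B6 → L2 miss [-]
  3 | W B10 → L2 miss [D]
  4 | W B7 → L3 hit [D]
  5 | R B7 → L3 hit [D]
  6 | W B7 → L3 hit [D]
  7 | W B7 → L3 hit [D]
  8 | W B7 → L3 hit [D]
  9 | W B2 → L2 miss wb→B10 [D]
  10 | R B2 → L2 hit [D]
  11 | R B8 → L0 hit [D]
  12 | R B3 → L3 miss wb→B7 [-]
  13 | R B9 → L1 miss [-]

WB = [10, 7]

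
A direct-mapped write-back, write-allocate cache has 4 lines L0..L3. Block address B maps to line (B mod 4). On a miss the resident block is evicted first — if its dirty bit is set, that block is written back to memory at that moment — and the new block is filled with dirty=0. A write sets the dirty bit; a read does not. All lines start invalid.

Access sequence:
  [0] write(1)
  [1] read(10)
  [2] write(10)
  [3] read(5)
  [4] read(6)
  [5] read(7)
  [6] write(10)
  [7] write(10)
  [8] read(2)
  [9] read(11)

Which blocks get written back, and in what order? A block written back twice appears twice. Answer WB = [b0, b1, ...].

WB = [1, 10, 10]

  0 | W B1 → L1 miss [D]
  1 | R B10 → L2 miss [-]
  2 | W B10 → L2 hit [D]
  3 | R B5 → L1 miss wb→B1 [-]
  4 | R B6 → L2 miss wb→B10 [-]
  5 | R B7 → L3 miss [-]
  6 | W B10 → L2 miss [D]
  7 | W B10 → L2 hit [D]
  8 | R B2 → L2 miss wb→B10 [-]
  9 | R B11 → L3 miss [-]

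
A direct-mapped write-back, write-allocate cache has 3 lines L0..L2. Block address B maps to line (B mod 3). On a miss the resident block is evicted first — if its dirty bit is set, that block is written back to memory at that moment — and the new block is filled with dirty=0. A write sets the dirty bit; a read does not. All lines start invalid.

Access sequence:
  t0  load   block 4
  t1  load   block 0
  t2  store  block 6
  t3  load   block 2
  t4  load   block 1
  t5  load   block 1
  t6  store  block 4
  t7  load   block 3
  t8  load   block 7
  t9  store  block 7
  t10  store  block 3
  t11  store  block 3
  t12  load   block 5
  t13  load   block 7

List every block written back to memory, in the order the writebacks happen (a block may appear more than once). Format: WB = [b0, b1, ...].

WB = [6, 4]

0: R B4 → L1 miss [-]
1: R B0 → L0 miss [-]
2: W B6 → L0 miss [D]
3: R B2 → L2 miss [-]
4: R B1 → L1 miss [-]
5: R B1 → L1 hit [-]
6: W B4 → L1 miss [D]
7: R B3 → L0 miss wb→B6 [-]
8: R B7 → L1 miss wb→B4 [-]
9: W B7 → L1 hit [D]
10: W B3 → L0 hit [D]
11: W B3 → L0 hit [D]
12: R B5 → L2 miss [-]
13: R B7 → L1 hit [D]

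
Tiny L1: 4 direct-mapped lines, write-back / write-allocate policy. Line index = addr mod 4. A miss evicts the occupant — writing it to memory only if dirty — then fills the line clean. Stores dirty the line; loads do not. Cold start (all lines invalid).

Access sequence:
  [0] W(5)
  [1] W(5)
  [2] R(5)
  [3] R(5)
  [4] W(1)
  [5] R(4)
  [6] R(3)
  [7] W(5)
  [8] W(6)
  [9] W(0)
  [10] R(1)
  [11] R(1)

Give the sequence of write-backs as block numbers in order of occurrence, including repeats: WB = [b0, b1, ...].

WB = [5, 1, 5]

0: W B5 -> L1 miss  d=D]
1: W B5 -> L1 hit  d=D]
2: R B5 -> L1 hit  d=D]
3: R B5 -> L1 hit  d=D]
4: W B1 -> L1 miss wb->B5  d=D]
5: R B4 -> L0 miss  d=-]
6: R B3 -> L3 miss  d=-]
7: W B5 -> L1 miss wb->B1  d=D]
8: W B6 -> L2 miss  d=D]
9: W B0 -> L0 miss  d=D]
10: R B1 -> L1 miss wb->B5  d=-]
11: R B1 -> L1 hit  d=-]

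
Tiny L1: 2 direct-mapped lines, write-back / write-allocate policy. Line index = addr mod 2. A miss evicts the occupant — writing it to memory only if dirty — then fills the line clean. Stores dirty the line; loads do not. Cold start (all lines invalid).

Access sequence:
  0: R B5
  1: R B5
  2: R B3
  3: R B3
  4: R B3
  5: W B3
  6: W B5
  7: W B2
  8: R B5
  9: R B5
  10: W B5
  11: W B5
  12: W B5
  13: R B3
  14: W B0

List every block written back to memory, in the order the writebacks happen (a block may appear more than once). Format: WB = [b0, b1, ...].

WB = [3, 5, 2]

0: R B5 -> L1 miss  d=-]
1: R B5 -> L1 hit  d=-]
2: R B3 -> L1 miss  d=-]
3: R B3 -> L1 hit  d=-]
4: R B3 -> L1 hit  d=-]
5: W B3 -> L1 hit  d=D]
6: W B5 -> L1 miss wb->B3  d=D]
7: W B2 -> L0 miss  d=D]
8: R B5 -> L1 hit  d=D]
9: R B5 -> L1 hit  d=D]
10: W B5 -> L1 hit  d=D]
11: W B5 -> L1 hit  d=D]
12: W B5 -> L1 hit  d=D]
13: R B3 -> L1 miss wb->B5  d=-]
14: W B0 -> L0 miss wb->B2  d=D]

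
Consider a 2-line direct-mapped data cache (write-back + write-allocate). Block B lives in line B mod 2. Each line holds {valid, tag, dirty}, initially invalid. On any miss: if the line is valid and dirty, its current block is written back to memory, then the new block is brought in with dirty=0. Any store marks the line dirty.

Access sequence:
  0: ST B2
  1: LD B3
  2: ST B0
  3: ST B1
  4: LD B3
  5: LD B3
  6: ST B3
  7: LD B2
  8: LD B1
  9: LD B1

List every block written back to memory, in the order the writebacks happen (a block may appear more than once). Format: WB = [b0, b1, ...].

WB = [2, 1, 0, 3]

0: W B2 -> L0 miss  d=D]
1: R B3 -> L1 miss  d=-]
2: W B0 -> L0 miss wb->B2  d=D]
3: W B1 -> L1 miss  d=D]
4: R B3 -> L1 miss wb->B1  d=-]
5: R B3 -> L1 hit  d=-]
6: W B3 -> L1 hit  d=D]
7: R B2 -> L0 miss wb->B0  d=-]
8: R B1 -> L1 miss wb->B3  d=-]
9: R B1 -> L1 hit  d=-]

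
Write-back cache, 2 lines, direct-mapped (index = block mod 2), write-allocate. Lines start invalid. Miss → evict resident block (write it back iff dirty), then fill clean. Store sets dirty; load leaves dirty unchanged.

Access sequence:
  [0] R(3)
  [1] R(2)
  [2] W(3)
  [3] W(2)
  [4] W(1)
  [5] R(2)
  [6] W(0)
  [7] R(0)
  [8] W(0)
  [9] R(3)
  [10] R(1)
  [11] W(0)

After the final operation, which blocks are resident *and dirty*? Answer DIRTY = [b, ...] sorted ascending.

0: R B3 -> L1 miss  d=-]
1: R B2 -> L0 miss  d=-]
2: W B3 -> L1 hit  d=D]
3: W B2 -> L0 hit  d=D]
4: W B1 -> L1 miss wb->B3  d=D]
5: R B2 -> L0 hit  d=D]
6: W B0 -> L0 miss wb->B2  d=D]
7: R B0 -> L0 hit  d=D]
8: W B0 -> L0 hit  d=D]
9: R B3 -> L1 miss wb->B1  d=-]
10: R B1 -> L1 miss  d=-]
11: W B0 -> L0 hit  d=D]

DIRTY = [0]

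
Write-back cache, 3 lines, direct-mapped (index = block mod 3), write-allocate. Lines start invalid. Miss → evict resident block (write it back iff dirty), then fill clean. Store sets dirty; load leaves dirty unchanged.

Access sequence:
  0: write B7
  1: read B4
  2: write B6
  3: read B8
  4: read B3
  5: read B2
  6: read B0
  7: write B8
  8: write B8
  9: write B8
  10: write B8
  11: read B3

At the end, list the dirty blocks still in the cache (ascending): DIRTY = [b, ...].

DIRTY = [8]

0: W B7 -> L1 miss  d=D]
1: R B4 -> L1 miss wb->B7  d=-]
2: W B6 -> L0 miss  d=D]
3: R B8 -> L2 miss  d=-]
4: R B3 -> L0 miss wb->B6  d=-]
5: R B2 -> L2 miss  d=-]
6: R B0 -> L0 miss  d=-]
7: W B8 -> L2 miss  d=D]
8: W B8 -> L2 hit  d=D]
9: W B8 -> L2 hit  d=D]
10: W B8 -> L2 hit  d=D]
11: R B3 -> L0 miss  d=-]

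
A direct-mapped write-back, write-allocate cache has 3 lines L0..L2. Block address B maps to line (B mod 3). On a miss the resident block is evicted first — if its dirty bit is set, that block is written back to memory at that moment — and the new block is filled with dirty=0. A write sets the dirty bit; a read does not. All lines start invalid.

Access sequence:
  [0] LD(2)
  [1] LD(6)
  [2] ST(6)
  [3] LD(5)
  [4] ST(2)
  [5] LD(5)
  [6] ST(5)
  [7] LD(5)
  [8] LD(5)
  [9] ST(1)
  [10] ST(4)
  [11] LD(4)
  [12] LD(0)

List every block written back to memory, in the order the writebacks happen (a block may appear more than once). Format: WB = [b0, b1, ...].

WB = [2, 1, 6]

0: R B2 -> L2 miss  d=-]
1: R B6 -> L0 miss  d=-]
2: W B6 -> L0 hit  d=D]
3: R B5 -> L2 miss  d=-]
4: W B2 -> L2 miss  d=D]
5: R B5 -> L2 miss wb->B2  d=-]
6: W B5 -> L2 hit  d=D]
7: R B5 -> L2 hit  d=D]
8: R B5 -> L2 hit  d=D]
9: W B1 -> L1 miss  d=D]
10: W B4 -> L1 miss wb->B1  d=D]
11: R B4 -> L1 hit  d=D]
12: R B0 -> L0 miss wb->B6  d=-]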